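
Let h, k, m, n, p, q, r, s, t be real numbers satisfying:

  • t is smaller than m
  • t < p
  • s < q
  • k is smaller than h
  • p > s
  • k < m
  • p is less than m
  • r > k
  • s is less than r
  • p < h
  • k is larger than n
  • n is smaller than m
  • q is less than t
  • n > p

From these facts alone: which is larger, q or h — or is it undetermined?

h

Link the given pairs in sequence: q < t; t < p; p < n; n < k; k < h.
Chaining these gives q < t < p < n < k < h.
So h is larger.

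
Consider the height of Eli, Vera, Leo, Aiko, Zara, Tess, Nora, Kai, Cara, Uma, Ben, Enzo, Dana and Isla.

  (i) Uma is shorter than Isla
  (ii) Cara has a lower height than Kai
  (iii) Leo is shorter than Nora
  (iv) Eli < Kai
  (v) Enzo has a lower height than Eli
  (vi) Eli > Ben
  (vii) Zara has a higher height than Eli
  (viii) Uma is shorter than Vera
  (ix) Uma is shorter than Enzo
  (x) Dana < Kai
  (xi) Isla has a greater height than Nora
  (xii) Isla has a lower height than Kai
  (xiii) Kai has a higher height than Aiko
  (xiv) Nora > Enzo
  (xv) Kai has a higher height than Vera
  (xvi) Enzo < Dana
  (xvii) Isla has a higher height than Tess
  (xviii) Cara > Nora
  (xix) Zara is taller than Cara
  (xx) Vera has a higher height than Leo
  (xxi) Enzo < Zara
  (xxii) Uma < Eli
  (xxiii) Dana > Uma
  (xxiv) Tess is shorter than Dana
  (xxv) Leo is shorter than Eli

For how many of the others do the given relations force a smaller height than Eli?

The elements the relations force below Eli are Uma, Leo, Enzo, Ben — no chain reaches any other.
That is 4.

4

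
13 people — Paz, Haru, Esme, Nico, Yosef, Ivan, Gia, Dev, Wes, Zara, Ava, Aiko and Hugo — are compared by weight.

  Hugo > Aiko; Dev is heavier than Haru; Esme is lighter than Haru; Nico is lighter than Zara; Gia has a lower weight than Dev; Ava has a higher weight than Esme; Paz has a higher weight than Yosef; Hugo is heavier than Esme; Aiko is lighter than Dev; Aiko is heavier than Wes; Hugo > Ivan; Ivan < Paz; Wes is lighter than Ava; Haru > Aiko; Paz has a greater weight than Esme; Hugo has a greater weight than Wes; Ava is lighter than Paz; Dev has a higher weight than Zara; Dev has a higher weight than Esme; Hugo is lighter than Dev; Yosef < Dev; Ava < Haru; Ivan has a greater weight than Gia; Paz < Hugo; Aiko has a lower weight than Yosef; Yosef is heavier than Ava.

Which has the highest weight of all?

Dev

Chaining downward from Dev: directly below it, Aiko, Esme, Gia, Zara, Haru, Yosef, Hugo; then Wes, Nico, Ava, Ivan, Paz.
That covers every other element, and nothing is given above Dev, so Dev is the highest weight.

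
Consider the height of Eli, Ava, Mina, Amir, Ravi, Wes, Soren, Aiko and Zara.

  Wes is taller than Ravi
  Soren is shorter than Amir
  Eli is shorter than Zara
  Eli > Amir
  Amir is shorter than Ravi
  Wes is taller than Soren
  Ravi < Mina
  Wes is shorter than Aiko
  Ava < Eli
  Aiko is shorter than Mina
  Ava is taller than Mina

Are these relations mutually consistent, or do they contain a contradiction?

Every relation is compatible with Soren < Amir < Ravi < Wes < Aiko < Mina < Ava < Eli < Zara; the set is consistent.

consistent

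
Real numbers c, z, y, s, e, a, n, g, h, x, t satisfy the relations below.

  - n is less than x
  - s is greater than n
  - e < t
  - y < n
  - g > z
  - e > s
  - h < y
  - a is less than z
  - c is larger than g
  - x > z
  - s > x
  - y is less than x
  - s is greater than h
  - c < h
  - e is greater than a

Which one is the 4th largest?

Chaining the given pairs: a < z < g < c < h < y < n < x < s < e < t.
The 4th largest is x.

x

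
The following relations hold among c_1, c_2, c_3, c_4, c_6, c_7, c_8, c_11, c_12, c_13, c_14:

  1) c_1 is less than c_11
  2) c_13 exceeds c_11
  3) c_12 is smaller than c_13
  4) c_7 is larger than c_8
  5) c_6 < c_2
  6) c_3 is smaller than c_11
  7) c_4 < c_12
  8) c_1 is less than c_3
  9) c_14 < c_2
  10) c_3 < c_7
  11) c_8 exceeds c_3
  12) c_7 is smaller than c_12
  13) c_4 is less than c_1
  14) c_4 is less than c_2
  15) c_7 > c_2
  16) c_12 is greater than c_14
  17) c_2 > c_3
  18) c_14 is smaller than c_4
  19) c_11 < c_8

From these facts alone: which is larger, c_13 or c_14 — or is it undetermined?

Following the relations from c_14: c_14 < c_4 < c_1 < c_11 < c_8 < c_7 < c_12 < c_13.
So c_13 is larger.

c_13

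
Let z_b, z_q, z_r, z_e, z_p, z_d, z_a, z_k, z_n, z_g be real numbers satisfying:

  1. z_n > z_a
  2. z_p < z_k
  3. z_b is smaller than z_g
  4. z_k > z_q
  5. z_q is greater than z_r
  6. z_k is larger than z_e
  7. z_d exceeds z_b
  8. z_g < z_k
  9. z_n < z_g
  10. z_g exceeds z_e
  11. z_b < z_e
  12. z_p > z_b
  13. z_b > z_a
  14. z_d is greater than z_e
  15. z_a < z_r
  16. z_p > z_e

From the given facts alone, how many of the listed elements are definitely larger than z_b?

5

Directly above z_b: z_e, z_g, z_d, z_p.
One step further: z_k (5 so far).
No other element is forced above z_b by the given relations, so the count is 5.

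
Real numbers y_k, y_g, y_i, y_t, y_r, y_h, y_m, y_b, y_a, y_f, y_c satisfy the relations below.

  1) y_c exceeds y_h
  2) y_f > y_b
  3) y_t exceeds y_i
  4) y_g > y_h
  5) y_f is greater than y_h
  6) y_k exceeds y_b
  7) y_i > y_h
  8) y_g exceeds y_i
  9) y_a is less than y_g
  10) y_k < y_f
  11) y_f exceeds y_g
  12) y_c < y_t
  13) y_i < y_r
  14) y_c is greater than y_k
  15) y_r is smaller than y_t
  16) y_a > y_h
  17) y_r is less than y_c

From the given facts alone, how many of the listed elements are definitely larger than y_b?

From y_b the given relations immediately reach y_k, y_f.
From those, y_c — 3 in total.
From those, y_t — 4 in total.
No other element is forced above y_b by the given relations, so the count is 4.

4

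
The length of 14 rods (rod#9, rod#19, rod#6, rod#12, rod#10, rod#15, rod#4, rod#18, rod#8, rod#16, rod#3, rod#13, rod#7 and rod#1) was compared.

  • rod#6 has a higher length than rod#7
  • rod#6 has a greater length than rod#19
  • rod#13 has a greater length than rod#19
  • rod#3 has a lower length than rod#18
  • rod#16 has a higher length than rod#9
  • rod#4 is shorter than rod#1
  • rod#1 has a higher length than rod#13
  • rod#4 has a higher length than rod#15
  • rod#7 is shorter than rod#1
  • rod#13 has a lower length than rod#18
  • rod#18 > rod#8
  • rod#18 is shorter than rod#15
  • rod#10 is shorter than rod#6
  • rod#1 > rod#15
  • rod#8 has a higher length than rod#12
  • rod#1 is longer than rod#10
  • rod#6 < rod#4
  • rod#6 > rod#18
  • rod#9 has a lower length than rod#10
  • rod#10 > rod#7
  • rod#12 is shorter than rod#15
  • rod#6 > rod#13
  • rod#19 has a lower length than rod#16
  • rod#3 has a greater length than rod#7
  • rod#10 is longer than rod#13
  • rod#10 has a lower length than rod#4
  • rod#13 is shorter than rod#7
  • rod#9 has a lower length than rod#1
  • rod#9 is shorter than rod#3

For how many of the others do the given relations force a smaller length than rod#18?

7

Directly below rod#18: rod#8, rod#13, rod#3.
One step further: rod#19, rod#12, rod#9, rod#7 (7 so far).
Nothing else is reachable below rod#18; 7 in all.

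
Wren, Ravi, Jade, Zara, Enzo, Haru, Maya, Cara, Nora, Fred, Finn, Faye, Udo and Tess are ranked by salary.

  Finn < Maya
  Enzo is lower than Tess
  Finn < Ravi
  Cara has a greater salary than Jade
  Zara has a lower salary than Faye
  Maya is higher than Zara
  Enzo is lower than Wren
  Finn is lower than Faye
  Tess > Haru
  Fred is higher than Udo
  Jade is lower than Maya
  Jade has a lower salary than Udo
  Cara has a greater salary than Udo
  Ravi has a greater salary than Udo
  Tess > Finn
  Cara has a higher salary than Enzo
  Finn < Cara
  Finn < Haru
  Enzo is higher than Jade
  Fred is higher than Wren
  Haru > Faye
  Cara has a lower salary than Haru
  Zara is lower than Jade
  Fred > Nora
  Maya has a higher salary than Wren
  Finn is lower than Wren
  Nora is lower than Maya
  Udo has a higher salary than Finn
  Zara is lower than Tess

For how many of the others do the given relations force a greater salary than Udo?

Directly above Udo: Cara, Ravi, Fred.
One step further: Haru (4 so far).
One step further: Tess (5 so far).
No other element is forced above Udo by the given relations, so the count is 5.

5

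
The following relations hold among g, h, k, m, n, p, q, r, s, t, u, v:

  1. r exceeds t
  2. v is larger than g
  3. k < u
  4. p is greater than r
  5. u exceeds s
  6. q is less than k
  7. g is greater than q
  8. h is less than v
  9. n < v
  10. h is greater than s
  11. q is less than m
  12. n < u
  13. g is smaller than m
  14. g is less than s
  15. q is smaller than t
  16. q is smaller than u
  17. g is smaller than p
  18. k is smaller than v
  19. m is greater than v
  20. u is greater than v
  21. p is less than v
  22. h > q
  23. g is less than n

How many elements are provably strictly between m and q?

9

The relations place q below m. An element lies strictly between them when it is forced above q and also forced below m.
Above q: {g, n, s, k, t, r, h, p, v, u}. Below m: {g, n, s, k, t, r, h, p, v}.
Intersection: {g, n, s, k, t, r, h, p, v} — 9.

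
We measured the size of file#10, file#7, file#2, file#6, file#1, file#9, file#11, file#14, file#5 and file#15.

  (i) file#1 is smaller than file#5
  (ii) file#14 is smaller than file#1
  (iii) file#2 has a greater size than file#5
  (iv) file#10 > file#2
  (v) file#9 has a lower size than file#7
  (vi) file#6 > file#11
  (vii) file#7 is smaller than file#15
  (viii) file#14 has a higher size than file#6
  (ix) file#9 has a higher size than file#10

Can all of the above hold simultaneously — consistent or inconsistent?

The single ordering file#11 < file#6 < file#14 < file#1 < file#5 < file#2 < file#10 < file#9 < file#7 < file#15 satisfies every listed relation, so no contradiction arises.

consistent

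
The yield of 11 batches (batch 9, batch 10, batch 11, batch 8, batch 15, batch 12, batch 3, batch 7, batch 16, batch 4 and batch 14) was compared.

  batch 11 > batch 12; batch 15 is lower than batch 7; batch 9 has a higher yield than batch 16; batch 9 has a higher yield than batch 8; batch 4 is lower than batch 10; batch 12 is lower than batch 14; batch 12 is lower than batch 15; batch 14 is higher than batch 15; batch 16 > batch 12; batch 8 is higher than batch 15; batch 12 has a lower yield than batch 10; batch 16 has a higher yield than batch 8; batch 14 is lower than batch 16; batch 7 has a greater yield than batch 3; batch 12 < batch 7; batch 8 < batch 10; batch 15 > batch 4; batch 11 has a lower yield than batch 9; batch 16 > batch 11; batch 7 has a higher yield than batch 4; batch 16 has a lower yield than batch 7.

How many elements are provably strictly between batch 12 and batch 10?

Chaining upward from batch 12 reaches: batch 15, batch 11, batch 14, batch 8, batch 16, batch 7, batch 9.
Chaining downward from batch 10 reaches: batch 4, batch 15, batch 8.
Strictly between batch 12 and batch 10 are those in both lists: batch 15, batch 8 — 2 elements.

2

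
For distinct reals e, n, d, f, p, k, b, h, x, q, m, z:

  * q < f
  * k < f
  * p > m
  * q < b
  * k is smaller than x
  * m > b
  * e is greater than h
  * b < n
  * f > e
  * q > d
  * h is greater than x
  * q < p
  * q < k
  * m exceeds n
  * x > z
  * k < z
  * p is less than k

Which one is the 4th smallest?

n

Chaining the given pairs: d < q < b < n < m < p < k < z < x < h < e < f.
The 4th smallest is n.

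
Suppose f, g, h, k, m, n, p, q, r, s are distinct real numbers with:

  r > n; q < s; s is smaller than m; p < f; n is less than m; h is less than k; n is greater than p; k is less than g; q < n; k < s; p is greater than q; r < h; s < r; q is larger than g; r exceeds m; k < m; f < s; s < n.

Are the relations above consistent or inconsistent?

inconsistent

Chaining the given relations yields h < k < g < q < p < f < s < n < m < r, so h < r. But one relation states r < h. These cannot both hold.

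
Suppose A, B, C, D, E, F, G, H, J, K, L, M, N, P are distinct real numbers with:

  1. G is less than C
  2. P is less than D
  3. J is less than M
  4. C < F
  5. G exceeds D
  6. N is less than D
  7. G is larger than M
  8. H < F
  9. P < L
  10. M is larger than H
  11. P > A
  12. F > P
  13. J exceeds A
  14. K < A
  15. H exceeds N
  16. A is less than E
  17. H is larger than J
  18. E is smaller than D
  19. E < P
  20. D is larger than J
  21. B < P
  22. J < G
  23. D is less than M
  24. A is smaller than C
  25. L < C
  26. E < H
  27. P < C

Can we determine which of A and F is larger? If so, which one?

The relevant relations are A < E; E < P; P < D; D < M; M < G; G < C; C < F.
Chaining these gives A < E < P < D < M < G < C < F.
So F is larger.

F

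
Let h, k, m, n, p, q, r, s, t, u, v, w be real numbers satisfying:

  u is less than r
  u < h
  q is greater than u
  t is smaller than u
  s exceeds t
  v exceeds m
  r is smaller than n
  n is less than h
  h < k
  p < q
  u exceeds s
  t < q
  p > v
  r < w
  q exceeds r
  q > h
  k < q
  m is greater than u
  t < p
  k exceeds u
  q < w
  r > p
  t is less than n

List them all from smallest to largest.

Nothing is placed below t, so it is least; from there t < s; s < u; u < m; m < v; v < p; p < r; r < n; n < h; h < k; k < q; q < w, each given directly.

t < s < u < m < v < p < r < n < h < k < q < w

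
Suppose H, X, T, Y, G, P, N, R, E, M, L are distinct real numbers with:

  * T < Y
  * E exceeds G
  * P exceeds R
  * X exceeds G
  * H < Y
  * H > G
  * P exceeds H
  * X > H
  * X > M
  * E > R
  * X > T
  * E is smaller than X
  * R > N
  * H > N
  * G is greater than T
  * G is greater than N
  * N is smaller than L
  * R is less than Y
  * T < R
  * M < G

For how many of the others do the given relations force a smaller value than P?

6

The elements the relations force below P are T, M, N, G, H, R — no chain reaches any other.
That is 6.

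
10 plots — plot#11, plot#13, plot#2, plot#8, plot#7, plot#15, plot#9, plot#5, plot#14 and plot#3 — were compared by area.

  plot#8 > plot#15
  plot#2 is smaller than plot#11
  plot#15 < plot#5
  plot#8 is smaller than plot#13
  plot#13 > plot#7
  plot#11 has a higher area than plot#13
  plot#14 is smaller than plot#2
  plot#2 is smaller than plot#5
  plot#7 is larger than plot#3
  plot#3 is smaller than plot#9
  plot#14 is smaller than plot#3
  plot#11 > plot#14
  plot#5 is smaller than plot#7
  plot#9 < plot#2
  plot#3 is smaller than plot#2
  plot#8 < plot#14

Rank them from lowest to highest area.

The consecutive links are each given: plot#15 < plot#8; plot#8 < plot#14; plot#14 < plot#3; plot#3 < plot#9; plot#9 < plot#2; plot#2 < plot#5; plot#5 < plot#7; plot#7 < plot#13; plot#13 < plot#11.

plot#15 < plot#8 < plot#14 < plot#3 < plot#9 < plot#2 < plot#5 < plot#7 < plot#13 < plot#11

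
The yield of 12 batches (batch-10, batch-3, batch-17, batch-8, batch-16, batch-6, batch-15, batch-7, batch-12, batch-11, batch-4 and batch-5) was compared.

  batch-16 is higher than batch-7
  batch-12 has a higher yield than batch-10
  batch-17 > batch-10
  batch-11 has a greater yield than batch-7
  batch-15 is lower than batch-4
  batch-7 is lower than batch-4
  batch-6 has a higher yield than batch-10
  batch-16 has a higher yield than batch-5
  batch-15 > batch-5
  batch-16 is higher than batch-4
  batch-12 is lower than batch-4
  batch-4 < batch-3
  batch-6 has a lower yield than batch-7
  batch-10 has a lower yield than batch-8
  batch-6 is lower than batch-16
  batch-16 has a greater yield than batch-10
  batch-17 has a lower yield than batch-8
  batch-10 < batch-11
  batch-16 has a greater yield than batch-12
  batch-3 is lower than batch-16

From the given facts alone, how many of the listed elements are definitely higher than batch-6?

5

From batch-6 the given relations immediately reach batch-7, batch-16.
From those, batch-4, batch-11 — 4 in total.
From those, batch-3 — 5 in total.
No other element is forced above batch-6 by the given relations, so the count is 5.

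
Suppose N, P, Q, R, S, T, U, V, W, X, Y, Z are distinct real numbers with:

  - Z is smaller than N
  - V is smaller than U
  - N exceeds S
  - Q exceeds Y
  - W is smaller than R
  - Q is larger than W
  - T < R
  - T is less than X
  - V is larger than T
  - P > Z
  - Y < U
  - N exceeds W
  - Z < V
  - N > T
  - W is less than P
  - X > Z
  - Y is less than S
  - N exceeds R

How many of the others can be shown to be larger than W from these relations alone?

4

Directly above W: P, Q, R, N.
No other element is forced above W by the given relations, so the count is 4.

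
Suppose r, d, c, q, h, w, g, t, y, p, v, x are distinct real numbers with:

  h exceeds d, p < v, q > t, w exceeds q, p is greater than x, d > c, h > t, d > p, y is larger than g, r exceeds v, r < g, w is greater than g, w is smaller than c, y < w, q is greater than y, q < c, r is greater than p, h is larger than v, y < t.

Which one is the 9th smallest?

w

The consecutive relations fix a unique order: x < p < v < r < g < y < t < q < w < c < d < h.
Counting 9 from the smallest end gives w.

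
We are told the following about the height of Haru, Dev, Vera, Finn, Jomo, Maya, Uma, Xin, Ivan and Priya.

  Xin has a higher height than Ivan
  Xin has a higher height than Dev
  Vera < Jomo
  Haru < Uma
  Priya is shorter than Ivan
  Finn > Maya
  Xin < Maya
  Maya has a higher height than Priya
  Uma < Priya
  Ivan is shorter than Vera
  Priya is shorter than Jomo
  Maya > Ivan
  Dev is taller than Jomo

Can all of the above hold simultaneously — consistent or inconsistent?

Every relation is compatible with Haru < Uma < Priya < Ivan < Vera < Jomo < Dev < Xin < Maya < Finn; the set is consistent.

consistent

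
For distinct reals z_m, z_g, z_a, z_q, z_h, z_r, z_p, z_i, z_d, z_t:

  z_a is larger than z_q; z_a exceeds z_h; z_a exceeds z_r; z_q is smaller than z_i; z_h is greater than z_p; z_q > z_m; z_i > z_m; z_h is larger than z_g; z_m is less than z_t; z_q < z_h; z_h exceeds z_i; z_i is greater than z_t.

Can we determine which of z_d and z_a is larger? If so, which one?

Following every chain through z_d: nothing is chained to z_d.
z_a is not reached, and no chain runs the other way from z_a to z_d.
So the given relations leave the order of z_d and z_a undetermined.

undetermined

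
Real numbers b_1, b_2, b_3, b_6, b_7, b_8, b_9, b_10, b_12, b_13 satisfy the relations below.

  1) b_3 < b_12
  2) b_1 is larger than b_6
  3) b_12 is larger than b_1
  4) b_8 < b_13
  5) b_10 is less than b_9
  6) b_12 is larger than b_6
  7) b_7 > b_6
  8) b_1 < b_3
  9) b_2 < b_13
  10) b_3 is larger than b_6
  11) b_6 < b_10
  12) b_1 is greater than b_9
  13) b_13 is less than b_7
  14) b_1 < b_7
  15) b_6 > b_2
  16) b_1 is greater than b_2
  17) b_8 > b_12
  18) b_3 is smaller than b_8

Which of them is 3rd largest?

Piecing the relations together gives one ordering: b_2 < b_6 < b_10 < b_9 < b_1 < b_3 < b_12 < b_8 < b_13 < b_7.
Counting 3 from the largest end gives b_8.

b_8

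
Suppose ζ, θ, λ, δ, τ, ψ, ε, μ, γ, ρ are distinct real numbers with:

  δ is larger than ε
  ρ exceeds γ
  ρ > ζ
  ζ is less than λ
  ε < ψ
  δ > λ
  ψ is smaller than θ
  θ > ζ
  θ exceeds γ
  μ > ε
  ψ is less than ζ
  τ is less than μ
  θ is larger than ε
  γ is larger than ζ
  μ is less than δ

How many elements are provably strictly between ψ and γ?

Chaining upward from ψ reaches: ζ, λ, ρ, θ, δ.
Chaining downward from γ reaches: ε, ζ.
Strictly between ψ and γ are those in both lists: ζ — 1 element.

1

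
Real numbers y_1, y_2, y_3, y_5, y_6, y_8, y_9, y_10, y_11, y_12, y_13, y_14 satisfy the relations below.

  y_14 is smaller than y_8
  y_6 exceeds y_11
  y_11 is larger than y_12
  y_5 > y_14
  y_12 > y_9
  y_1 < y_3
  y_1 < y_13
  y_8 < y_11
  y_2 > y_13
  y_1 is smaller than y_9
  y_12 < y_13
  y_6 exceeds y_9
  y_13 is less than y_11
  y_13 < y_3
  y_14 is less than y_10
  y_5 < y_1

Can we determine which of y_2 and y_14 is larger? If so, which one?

Link the given pairs in sequence: y_14 < y_5; y_5 < y_1; y_1 < y_9; y_9 < y_12; y_12 < y_13; y_13 < y_2.
Together: y_14 < y_5 < y_1 < y_9 < y_12 < y_13 < y_2.
So y_2 is larger.

y_2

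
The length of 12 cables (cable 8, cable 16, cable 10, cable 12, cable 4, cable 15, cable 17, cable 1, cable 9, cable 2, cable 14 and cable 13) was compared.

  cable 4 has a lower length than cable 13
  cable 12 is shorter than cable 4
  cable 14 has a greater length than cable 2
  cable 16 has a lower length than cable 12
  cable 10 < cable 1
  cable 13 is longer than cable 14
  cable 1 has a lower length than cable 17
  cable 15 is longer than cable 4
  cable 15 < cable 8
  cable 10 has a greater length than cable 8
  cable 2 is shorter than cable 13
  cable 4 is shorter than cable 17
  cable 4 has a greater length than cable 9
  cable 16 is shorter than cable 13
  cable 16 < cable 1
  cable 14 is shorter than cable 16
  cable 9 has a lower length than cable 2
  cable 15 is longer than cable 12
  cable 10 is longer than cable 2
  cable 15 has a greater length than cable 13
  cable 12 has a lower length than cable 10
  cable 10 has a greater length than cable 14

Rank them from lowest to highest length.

cable 9 < cable 2 < cable 14 < cable 16 < cable 12 < cable 4 < cable 13 < cable 15 < cable 8 < cable 10 < cable 1 < cable 17

Each adjacent pair is fixed by a given relation: cable 9 < cable 2; cable 2 < cable 14; cable 14 < cable 16; cable 16 < cable 12; cable 12 < cable 4; cable 4 < cable 13; cable 13 < cable 15; cable 15 < cable 8; cable 8 < cable 10; cable 10 < cable 1; cable 1 < cable 17. Chaining them end to end gives the full order.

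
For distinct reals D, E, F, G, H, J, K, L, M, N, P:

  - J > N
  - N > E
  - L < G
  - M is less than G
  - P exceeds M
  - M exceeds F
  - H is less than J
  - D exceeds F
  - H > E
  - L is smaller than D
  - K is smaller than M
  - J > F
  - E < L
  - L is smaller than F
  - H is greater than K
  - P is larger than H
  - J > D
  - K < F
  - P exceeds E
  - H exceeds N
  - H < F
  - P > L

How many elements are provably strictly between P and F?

The relations place F below P. An element lies strictly between them when it is forced above F and also forced below P.
Above F: {D, J, M, G}. Below P: {E, K, N, L, H, M}.
Intersection: {M} — 1.

1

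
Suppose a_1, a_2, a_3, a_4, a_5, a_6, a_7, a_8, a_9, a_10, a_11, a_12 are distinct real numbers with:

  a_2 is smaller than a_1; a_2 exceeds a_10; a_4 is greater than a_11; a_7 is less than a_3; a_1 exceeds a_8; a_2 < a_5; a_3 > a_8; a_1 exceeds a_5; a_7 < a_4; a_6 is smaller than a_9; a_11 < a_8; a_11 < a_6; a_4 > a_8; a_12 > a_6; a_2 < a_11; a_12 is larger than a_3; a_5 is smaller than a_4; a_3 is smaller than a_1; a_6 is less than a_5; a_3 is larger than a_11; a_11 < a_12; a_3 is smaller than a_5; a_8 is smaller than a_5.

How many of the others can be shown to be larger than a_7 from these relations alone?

The elements the relations force above a_7 are a_3, a_5, a_1, a_12, a_4 — no chain reaches any other.
That is 5.

5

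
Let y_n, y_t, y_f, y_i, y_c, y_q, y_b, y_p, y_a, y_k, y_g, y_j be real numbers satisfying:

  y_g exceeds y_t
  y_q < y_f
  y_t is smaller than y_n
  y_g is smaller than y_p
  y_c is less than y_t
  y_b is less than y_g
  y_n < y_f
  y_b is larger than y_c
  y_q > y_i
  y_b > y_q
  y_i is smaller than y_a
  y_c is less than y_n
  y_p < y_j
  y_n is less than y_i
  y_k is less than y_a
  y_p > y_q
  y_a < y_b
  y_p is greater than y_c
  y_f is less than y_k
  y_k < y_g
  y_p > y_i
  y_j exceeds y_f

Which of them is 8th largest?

y_q

Piecing the relations together gives one ordering: y_c < y_t < y_n < y_i < y_q < y_f < y_k < y_a < y_b < y_g < y_p < y_j.
The 8th largest is y_q.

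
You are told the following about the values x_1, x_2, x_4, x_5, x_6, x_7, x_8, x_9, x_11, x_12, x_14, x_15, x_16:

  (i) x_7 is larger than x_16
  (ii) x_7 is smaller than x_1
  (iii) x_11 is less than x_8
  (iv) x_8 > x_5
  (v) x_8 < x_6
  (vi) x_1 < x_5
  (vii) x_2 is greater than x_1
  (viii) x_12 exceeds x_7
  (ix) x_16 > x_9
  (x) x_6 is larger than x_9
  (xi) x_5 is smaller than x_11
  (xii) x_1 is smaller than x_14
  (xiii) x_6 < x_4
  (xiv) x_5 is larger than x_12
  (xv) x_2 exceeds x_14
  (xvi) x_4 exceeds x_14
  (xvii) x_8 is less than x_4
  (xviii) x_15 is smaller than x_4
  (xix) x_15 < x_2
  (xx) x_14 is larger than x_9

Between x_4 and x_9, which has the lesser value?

Following the relations from x_9: x_9 < x_16 < x_7 < x_1 < x_5 < x_11 < x_8 < x_6 < x_4.
So x_9 < x_4; x_9 is the smaller of the two.

x_9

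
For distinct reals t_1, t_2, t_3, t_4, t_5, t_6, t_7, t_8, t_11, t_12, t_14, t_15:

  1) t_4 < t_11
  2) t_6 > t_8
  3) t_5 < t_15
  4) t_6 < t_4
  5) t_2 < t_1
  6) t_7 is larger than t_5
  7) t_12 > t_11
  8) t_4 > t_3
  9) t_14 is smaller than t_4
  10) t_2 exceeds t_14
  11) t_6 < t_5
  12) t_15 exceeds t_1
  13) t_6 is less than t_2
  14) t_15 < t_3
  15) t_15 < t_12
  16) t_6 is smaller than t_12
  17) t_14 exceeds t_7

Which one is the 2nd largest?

The consecutive relations fix a unique order: t_8 < t_6 < t_5 < t_7 < t_14 < t_2 < t_1 < t_15 < t_3 < t_4 < t_11 < t_12.
Counting 2 from the largest end gives t_11.

t_11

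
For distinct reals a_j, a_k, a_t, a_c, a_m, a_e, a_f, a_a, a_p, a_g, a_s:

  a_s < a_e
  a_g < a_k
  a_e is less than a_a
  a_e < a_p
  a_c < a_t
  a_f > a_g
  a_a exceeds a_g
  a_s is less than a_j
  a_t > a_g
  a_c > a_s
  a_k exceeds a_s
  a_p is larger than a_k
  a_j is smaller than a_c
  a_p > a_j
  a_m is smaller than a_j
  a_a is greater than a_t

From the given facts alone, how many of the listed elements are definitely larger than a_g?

5

Directly above a_g: a_k, a_t, a_f, a_a.
One step further: a_p (5 so far).
Nothing else is reachable above a_g; 5 in all.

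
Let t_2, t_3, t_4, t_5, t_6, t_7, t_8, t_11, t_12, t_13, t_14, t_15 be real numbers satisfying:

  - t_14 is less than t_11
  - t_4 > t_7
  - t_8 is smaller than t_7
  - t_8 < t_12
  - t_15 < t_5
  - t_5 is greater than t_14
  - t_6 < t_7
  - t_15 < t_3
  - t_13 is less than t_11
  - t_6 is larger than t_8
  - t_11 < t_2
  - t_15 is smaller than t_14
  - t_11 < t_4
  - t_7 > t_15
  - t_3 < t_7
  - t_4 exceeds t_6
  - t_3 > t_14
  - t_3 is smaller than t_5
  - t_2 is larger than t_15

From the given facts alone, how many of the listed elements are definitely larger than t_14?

The elements the relations force above t_14 are t_3, t_11, t_7, t_2, t_4, t_5 — no chain reaches any other.
That is 6.

6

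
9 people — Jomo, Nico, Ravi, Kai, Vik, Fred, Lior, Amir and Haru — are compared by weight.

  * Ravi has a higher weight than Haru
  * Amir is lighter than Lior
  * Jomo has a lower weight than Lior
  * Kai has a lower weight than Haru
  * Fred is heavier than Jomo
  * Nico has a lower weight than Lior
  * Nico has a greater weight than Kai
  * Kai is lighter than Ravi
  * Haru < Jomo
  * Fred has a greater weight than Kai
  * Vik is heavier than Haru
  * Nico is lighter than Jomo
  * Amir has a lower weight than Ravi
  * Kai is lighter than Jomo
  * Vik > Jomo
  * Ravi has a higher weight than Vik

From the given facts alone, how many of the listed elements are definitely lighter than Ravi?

The elements the relations force below Ravi are Kai, Nico, Haru, Jomo, Vik, Amir — no chain reaches any other.
That is 6.

6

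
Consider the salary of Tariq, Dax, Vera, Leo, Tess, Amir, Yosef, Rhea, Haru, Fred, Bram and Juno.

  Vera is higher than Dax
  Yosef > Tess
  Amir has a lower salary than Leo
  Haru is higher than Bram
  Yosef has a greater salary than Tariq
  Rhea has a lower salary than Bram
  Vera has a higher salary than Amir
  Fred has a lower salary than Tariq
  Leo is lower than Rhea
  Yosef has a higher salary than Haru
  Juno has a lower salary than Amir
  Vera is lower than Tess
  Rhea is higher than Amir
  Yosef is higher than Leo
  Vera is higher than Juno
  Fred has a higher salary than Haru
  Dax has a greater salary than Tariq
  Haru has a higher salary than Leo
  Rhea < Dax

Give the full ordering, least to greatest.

Nothing is placed below Juno, so it is least; from there Juno < Amir; Amir < Leo; Leo < Rhea; Rhea < Bram; Bram < Haru; Haru < Fred; Fred < Tariq; Tariq < Dax; Dax < Vera; Vera < Tess; Tess < Yosef, each given directly.

Juno < Amir < Leo < Rhea < Bram < Haru < Fred < Tariq < Dax < Vera < Tess < Yosef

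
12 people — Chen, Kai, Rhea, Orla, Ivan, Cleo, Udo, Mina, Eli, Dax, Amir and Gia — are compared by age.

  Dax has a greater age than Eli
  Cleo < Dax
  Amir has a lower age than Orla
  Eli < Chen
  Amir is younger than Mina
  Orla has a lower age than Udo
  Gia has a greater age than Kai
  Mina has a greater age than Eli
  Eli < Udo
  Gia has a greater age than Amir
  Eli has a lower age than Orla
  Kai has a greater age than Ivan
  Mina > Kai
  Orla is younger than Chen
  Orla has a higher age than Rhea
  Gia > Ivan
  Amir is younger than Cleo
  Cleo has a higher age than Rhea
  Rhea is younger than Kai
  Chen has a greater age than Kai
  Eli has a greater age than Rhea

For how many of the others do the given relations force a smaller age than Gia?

4

Directly below Gia: Amir, Ivan, Kai.
One step further: Rhea (4 so far).
No other element is forced below Gia by the given relations, so the count is 4.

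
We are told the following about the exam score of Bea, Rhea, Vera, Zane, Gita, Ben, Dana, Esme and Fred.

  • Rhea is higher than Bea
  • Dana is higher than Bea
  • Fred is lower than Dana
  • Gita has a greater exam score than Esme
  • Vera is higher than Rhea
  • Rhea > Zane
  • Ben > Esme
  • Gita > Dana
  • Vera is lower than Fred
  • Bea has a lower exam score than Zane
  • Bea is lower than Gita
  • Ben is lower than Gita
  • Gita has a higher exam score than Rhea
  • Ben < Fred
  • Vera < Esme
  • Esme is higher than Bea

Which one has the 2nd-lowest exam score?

Zane

The consecutive relations fix a unique order: Bea < Zane < Rhea < Vera < Esme < Ben < Fred < Dana < Gita.
Counting 2 from the smallest end gives Zane.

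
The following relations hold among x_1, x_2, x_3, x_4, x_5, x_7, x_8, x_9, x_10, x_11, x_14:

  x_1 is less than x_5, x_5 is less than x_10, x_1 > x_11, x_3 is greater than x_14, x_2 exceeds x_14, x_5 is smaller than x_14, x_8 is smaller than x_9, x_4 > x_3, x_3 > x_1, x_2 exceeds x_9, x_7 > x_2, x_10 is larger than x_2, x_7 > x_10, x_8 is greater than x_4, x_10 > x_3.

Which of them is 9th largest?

Piecing the relations together gives one ordering: x_11 < x_1 < x_5 < x_14 < x_3 < x_4 < x_8 < x_9 < x_2 < x_10 < x_7.
Counting 9 from the largest end gives x_5.

x_5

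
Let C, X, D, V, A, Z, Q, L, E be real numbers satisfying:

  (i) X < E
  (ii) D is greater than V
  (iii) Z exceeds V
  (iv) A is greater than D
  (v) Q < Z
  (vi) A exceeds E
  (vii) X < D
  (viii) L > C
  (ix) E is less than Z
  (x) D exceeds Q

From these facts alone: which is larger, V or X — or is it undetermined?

undetermined

Following every chain through X: above X we get E, Z, D, A.
V is not reached, and no chain runs the other way from V to X.
So the given relations leave the order of X and V undetermined.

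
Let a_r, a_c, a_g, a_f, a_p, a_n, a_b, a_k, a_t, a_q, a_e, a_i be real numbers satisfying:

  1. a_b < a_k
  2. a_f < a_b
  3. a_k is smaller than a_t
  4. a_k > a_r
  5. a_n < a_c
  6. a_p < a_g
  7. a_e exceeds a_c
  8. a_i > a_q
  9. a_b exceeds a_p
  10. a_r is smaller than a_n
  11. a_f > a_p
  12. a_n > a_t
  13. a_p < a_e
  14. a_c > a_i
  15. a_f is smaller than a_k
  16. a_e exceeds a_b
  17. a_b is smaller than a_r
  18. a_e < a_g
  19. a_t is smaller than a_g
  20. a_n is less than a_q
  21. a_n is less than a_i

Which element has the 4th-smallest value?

Chaining the given pairs: a_p < a_f < a_b < a_r < a_k < a_t < a_n < a_q < a_i < a_c < a_e < a_g.
Counting 4 from the smallest end gives a_r.

a_r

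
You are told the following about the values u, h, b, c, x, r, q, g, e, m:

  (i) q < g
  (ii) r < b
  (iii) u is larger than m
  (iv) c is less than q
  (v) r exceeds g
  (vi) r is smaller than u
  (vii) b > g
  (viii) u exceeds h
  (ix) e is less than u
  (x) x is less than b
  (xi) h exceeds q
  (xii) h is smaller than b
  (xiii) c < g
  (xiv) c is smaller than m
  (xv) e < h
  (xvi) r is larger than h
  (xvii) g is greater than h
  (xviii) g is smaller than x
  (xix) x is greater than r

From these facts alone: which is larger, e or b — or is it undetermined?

b

The relevant relations are e < h; h < g; g < r; r < x; x < b.
Chaining these gives e < h < g < r < x < b.
So b is larger.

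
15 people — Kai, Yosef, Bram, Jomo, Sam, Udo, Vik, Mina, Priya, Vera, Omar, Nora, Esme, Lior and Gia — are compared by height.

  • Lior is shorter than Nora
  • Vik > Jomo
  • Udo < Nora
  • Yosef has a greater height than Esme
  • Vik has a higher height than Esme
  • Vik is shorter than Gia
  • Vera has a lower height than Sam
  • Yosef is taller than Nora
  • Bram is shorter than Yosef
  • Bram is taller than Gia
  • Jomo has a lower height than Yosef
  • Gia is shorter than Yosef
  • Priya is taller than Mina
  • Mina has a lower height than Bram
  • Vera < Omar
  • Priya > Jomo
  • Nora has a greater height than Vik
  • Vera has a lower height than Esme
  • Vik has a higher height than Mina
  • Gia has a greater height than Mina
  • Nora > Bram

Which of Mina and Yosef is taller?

Link the given pairs in sequence: Mina < Vik; Vik < Gia; Gia < Bram; Bram < Nora; Nora < Yosef.
Chaining these gives Mina < Vik < Gia < Bram < Nora < Yosef.
So Mina < Yosef; Yosef is the taller of the two.

Yosef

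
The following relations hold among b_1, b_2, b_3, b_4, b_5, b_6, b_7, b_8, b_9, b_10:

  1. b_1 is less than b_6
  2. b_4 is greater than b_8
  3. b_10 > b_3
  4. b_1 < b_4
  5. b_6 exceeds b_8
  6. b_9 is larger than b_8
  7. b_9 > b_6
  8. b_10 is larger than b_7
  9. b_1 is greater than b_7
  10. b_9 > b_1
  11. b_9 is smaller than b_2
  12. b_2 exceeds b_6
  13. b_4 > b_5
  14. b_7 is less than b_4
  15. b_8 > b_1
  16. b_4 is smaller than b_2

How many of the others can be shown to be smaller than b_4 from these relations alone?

4

From b_4 the given relations immediately reach b_7, b_1, b_5, b_8.
No other element is forced below b_4 by the given relations, so the count is 4.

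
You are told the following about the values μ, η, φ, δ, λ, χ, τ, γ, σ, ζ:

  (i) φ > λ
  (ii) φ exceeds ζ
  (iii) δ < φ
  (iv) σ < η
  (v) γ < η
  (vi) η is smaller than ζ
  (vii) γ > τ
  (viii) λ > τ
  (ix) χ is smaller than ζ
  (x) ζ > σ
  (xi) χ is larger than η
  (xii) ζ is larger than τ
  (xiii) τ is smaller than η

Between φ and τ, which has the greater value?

φ

τ < γ and γ < η give τ < η.
Then η < χ extends the chain to χ.
Then χ < ζ extends the chain to ζ.
Then ζ < φ extends the chain to φ.
So τ < φ; φ is the larger of the two.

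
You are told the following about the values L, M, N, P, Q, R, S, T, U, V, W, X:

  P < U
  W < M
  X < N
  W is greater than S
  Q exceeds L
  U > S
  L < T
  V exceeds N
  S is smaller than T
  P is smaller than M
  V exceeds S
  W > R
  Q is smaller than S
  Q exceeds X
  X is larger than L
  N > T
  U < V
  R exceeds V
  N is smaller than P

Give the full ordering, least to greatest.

Each adjacent pair is fixed by a given relation: L < X; X < Q; Q < S; S < T; T < N; N < P; P < U; U < V; V < R; R < W; W < M. Chaining them end to end gives the full order.

L < X < Q < S < T < N < P < U < V < R < W < M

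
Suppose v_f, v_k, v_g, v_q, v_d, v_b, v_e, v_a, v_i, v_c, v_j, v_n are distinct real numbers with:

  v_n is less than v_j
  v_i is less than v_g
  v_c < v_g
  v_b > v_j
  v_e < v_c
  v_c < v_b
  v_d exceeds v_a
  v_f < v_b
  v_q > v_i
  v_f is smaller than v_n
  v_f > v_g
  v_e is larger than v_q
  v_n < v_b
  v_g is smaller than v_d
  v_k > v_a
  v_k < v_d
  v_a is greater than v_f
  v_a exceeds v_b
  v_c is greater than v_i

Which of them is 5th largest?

v_j

Piecing the relations together gives one ordering: v_i < v_q < v_e < v_c < v_g < v_f < v_n < v_j < v_b < v_a < v_k < v_d.
The 5th largest is v_j.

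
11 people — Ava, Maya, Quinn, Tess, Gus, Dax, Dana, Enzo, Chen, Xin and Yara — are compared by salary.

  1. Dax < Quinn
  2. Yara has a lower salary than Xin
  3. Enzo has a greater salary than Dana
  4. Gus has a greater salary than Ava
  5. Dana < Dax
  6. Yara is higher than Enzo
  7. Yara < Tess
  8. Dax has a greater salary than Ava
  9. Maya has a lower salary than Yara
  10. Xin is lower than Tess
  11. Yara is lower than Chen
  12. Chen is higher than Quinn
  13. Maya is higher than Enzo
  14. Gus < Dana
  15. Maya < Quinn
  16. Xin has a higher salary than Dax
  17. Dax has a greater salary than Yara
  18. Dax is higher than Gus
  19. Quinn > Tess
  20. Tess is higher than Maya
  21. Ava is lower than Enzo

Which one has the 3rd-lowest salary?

Dana

Chaining the given pairs: Ava < Gus < Dana < Enzo < Maya < Yara < Dax < Xin < Tess < Quinn < Chen.
The 3rd smallest is Dana.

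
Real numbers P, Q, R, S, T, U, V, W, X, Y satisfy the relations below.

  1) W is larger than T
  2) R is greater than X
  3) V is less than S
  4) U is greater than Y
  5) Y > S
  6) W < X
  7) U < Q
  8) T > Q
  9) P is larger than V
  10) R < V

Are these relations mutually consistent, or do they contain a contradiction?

Chaining the given relations yields S < Y < U < Q < T < W < X < R < V, so S < V. But one relation states V < S. These cannot both hold.

inconsistent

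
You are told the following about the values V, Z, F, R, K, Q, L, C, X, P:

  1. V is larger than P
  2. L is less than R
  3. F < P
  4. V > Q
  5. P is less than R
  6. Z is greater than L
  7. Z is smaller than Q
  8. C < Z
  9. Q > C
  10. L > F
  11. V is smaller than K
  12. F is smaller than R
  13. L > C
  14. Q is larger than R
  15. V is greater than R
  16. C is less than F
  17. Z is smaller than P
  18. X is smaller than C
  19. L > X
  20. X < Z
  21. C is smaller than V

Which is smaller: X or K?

The relevant relations are X < C; C < F; F < L; L < Z; Z < P; P < R; R < Q; Q < V; V < K.
Chaining these gives X < C < F < L < Z < P < R < Q < V < K.
So X < K; X is the smaller of the two.

X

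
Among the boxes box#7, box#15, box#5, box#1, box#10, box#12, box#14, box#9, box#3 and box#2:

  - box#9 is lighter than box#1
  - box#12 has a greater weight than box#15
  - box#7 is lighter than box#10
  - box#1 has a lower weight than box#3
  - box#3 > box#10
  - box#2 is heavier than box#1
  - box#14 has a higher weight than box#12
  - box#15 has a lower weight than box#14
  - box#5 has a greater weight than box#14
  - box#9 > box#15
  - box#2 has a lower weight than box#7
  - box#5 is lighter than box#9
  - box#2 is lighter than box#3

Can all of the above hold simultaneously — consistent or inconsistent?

consistent

Every relation is compatible with box#15 < box#12 < box#14 < box#5 < box#9 < box#1 < box#2 < box#7 < box#10 < box#3; the set is consistent.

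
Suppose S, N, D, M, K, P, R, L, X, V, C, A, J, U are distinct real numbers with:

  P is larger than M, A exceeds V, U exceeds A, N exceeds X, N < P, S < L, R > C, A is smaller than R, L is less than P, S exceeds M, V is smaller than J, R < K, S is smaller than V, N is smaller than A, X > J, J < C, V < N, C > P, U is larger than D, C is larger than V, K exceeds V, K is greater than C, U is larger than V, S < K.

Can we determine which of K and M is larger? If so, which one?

M < S and S < V give M < V.
Then V < J extends the chain to J.
With J < X: M < S < V < J < X.
Then X < N extends the chain to N.
With N < P: M < S < V < J < X < N < P.
With P < C: M < S < V < J < X < N < P < C.
With C < R: M < S < V < J < X < N < P < C < R.
Then R < K extends the chain to K.
So K is larger.

K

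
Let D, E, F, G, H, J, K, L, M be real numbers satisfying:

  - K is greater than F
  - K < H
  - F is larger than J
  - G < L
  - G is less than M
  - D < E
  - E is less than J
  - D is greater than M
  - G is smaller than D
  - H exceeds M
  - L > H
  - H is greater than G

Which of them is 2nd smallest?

The consecutive relations fix a unique order: G < M < D < E < J < F < K < H < L.
Counting 2 from the smallest end gives M.

M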